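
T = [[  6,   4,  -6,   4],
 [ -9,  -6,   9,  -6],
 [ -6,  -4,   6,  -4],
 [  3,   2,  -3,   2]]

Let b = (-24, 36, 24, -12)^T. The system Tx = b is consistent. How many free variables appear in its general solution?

Row reduce the augmented matrix [T | b].
R2 ← R2 + (3/2)·R1: [0, 0, 0, 0, 0]
R3 ← R3 + R1: [0, 0, 0, 0, 0]
R4 ← R4 − (1/2)·R1: [0, 0, 0, 0, 0]
The echelon form has 1 nonzero rows, and every pivot lies in the first 4 columns, so rank(T) = rank([T|b]) = 1.
The system is consistent.
Free variables = (unknowns) − (rank) = 4 − 1 = 3.

3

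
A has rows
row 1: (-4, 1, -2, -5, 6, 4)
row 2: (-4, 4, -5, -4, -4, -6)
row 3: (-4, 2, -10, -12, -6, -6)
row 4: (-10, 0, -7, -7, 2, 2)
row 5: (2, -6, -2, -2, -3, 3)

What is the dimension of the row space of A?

5

Row reduce to echelon form.
R2 ← R2 − R1: [0, 3, -3, 1, -10, -10]
R3 ← R3 − R1: [0, 1, -8, -7, -12, -10]
R4 ← R4 − (5/2)·R1: [0, -5/2, -2, 11/2, -13, -8]
R5 ← R5 + (1/2)·R1: [0, -11/2, -3, -9/2, 0, 5]
R3 ← R3 − (1/3)·R2: [0, 0, -7, -22/3, -26/3, -20/3]
R4 ← R4 + (5/6)·R2: [0, 0, -9/2, 19/3, -64/3, -49/3]
R5 ← R5 + (11/6)·R2: [0, 0, -17/2, -8/3, -55/3, -40/3]
R4 ← R4 − (9/14)·R3: [0, 0, 0, 232/21, -331/21, -253/21]
R5 ← R5 − (17/14)·R3: [0, 0, 0, 131/21, -164/21, -110/21]
R5 ← R5 − (131/232)·R4: [0, 0, 0, 0, 253/232, 363/232]
Echelon form has 5 nonzero rows, so rank(A) = 5.
The row space has dimension equal to the rank: 5.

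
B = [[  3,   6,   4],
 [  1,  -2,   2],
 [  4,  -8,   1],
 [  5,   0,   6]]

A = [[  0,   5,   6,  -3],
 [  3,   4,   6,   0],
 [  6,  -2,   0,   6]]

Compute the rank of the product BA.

2

First compute BA:
[[ 42,  31,  54,  15],
 [  6,  -7,  -6,   9],
 [-18, -14, -24,  -6],
 [ 36,  13,  30,  21]]
Now row reduce the product.
R2 ← R2 − (1/7)·R1: [0, -80/7, -96/7, 48/7]
R3 ← R3 + (3/7)·R1: [0, -5/7, -6/7, 3/7]
R4 ← R4 − (6/7)·R1: [0, -95/7, -114/7, 57/7]
R3 ← R3 − (1/16)·R2: [0, 0, 0, 0]
R4 ← R4 − (19/16)·R2: [0, 0, 0, 0]
2 nonzero rows, so rank(BA) = 2.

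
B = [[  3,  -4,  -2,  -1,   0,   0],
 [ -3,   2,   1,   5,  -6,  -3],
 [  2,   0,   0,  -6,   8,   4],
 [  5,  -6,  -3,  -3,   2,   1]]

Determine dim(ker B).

4

Row reduce to echelon form.
R2 ← R2 + R1: [0, -2, -1, 4, -6, -3]
R3 ← R3 − (2/3)·R1: [0, 8/3, 4/3, -16/3, 8, 4]
R4 ← R4 − (5/3)·R1: [0, 2/3, 1/3, -4/3, 2, 1]
R3 ← R3 + (4/3)·R2: [0, 0, 0, 0, 0, 0]
R4 ← R4 + (1/3)·R2: [0, 0, 0, 0, 0, 0]
2 nonzero rows, so rank(B) = 2.
B has 6 columns; by rank–nullity, nullity = 6 − 2 = 4.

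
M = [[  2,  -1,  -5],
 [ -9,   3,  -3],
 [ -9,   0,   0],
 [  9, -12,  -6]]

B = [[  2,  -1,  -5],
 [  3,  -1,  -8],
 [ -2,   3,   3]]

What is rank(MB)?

2

First compute MB:
[[ 11, -16, -17],
 [ -3,  -3,  12],
 [-18,   9,  45],
 [ -6, -15,  33]]
Now row reduce the product.
R2 ← R2 + (3/11)·R1: [0, -81/11, 81/11]
R3 ← R3 + (18/11)·R1: [0, -189/11, 189/11]
R4 ← R4 + (6/11)·R1: [0, -261/11, 261/11]
R3 ← R3 − (7/3)·R2: [0, 0, 0]
R4 ← R4 − (29/9)·R2: [0, 0, 0]
2 nonzero rows, so rank(MB) = 2.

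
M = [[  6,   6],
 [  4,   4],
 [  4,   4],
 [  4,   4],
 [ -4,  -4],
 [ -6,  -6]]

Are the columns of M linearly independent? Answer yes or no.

Row reduce M to echelon form.
R2 ← R2 − (2/3)·R1: [0, 0]
R3 ← R3 − (2/3)·R1: [0, 0]
R4 ← R4 − (2/3)·R1: [0, 0]
R5 ← R5 + (2/3)·R1: [0, 0]
R6 ← R6 + R1: [0, 0]
1 pivot among 2 columns.
Only 1 < 2 pivot columns, so the columns are linearly dependent.

no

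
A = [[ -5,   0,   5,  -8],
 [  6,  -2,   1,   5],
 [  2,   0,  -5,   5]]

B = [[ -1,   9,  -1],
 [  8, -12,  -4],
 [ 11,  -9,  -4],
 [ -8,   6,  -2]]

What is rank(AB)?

First compute AB:
[[124, -138,   1],
 [-51,  99, -12],
 [-97,  93,   8]]
Now row reduce the product.
R2 ← R2 + (51/124)·R1: [0, 2619/62, -1437/124]
R3 ← R3 + (97/124)·R1: [0, -927/62, 1089/124]
R3 ← R3 + (103/291)·R2: [0, 0, 454/97]
3 nonzero rows, so rank(AB) = 3.

3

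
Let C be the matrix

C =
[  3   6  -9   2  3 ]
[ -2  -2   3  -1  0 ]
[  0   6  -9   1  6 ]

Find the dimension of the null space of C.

3

Row reduce to echelon form.
R2 ← R2 + (2/3)·R1: [0, 2, -3, 1/3, 2]
R3 ← R3 − (3)·R2: [0, 0, 0, 0, 0]
2 nonzero rows, so rank(C) = 2.
C has 5 columns; by rank–nullity, nullity = 5 − 2 = 3.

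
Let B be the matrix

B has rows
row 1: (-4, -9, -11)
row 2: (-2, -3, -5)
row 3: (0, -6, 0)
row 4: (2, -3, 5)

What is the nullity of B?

0

Row reduce to echelon form.
R2 ← R2 − (1/2)·R1: [0, 3/2, 1/2]
R4 ← R4 + (1/2)·R1: [0, -15/2, -1/2]
R3 ← R3 + (4)·R2: [0, 0, 2]
R4 ← R4 + (5)·R2: [0, 0, 2]
R4 ← R4 − R3: [0, 0, 0]
3 nonzero rows, so rank(B) = 3.
B has 3 columns; by rank–nullity, nullity = 3 − 3 = 0.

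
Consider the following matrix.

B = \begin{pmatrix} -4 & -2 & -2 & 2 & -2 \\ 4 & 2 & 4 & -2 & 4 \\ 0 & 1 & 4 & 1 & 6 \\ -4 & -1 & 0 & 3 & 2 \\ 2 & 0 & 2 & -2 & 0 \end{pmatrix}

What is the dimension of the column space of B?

Row reduce to echelon form.
R2 ← R2 + R1: [0, 0, 2, 0, 2]
R4 ← R4 − R1: [0, 1, 2, 1, 4]
R5 ← R5 + (1/2)·R1: [0, -1, 1, -1, -1]
Swap R2 ↔ R3
R4 ← R4 − R2: [0, 0, -2, 0, -2]
R5 ← R5 + R2: [0, 0, 5, 0, 5]
R4 ← R4 + R3: [0, 0, 0, 0, 0]
R5 ← R5 − (5/2)·R3: [0, 0, 0, 0, 0]
Echelon form has 3 nonzero rows, so rank(B) = 3.
The column space has dimension equal to the rank: 3.

3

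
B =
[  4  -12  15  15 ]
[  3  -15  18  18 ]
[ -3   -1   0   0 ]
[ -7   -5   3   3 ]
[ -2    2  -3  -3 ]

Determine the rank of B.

2

Row reduce to echelon form.
R2 ← R2 − (3/4)·R1: [0, -6, 27/4, 27/4]
R3 ← R3 + (3/4)·R1: [0, -10, 45/4, 45/4]
R4 ← R4 + (7/4)·R1: [0, -26, 117/4, 117/4]
R5 ← R5 + (1/2)·R1: [0, -4, 9/2, 9/2]
R3 ← R3 − (5/3)·R2: [0, 0, 0, 0]
R4 ← R4 − (13/3)·R2: [0, 0, 0, 0]
R5 ← R5 − (2/3)·R2: [0, 0, 0, 0]
Echelon form has 2 nonzero rows, so rank(B) = 2.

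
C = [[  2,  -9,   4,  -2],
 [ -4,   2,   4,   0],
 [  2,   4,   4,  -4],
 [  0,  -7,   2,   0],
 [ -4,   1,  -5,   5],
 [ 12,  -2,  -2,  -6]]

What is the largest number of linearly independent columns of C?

3

Row reduce to echelon form.
R2 ← R2 + (2)·R1: [0, -16, 12, -4]
R3 ← R3 − R1: [0, 13, 0, -2]
R5 ← R5 + (2)·R1: [0, -17, 3, 1]
R6 ← R6 − (6)·R1: [0, 52, -26, 6]
R3 ← R3 + (13/16)·R2: [0, 0, 39/4, -21/4]
R4 ← R4 − (7/16)·R2: [0, 0, -13/4, 7/4]
R5 ← R5 − (17/16)·R2: [0, 0, -39/4, 21/4]
R6 ← R6 + (13/4)·R2: [0, 0, 13, -7]
R4 ← R4 + (1/3)·R3: [0, 0, 0, 0]
R5 ← R5 + R3: [0, 0, 0, 0]
R6 ← R6 − (4/3)·R3: [0, 0, 0, 0]
Echelon form has 3 nonzero rows, so rank(C) = 3.
The rank gives the maximum number of linearly independent columns: 3.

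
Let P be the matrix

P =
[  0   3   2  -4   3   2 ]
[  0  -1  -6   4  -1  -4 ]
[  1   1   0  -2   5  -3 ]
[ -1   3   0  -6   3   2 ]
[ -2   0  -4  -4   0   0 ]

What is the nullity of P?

2

Row reduce to echelon form.
Swap R1 ↔ R3
R4 ← R4 + R1: [0, 4, 0, -8, 8, -1]
R5 ← R5 + (2)·R1: [0, 2, -4, -8, 10, -6]
R3 ← R3 + (3)·R2: [0, 0, -16, 8, 0, -10]
R4 ← R4 + (4)·R2: [0, 0, -24, 8, 4, -17]
R5 ← R5 + (2)·R2: [0, 0, -16, 0, 8, -14]
R4 ← R4 − (3/2)·R3: [0, 0, 0, -4, 4, -2]
R5 ← R5 − R3: [0, 0, 0, -8, 8, -4]
R5 ← R5 − (2)·R4: [0, 0, 0, 0, 0, 0]
4 nonzero rows, so rank(P) = 4.
P has 6 columns; by rank–nullity, nullity = 6 − 4 = 2.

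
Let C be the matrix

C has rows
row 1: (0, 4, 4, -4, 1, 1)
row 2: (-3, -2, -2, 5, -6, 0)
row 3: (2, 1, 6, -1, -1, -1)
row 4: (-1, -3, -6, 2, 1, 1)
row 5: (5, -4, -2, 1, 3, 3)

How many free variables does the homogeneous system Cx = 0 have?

1

Row reduce to echelon form.
Swap R1 ↔ R2
R3 ← R3 + (2/3)·R1: [0, -1/3, 14/3, 7/3, -5, -1]
R4 ← R4 − (1/3)·R1: [0, -7/3, -16/3, 1/3, 3, 1]
R5 ← R5 + (5/3)·R1: [0, -22/3, -16/3, 28/3, -7, 3]
R3 ← R3 + (1/12)·R2: [0, 0, 5, 2, -59/12, -11/12]
R4 ← R4 + (7/12)·R2: [0, 0, -3, -2, 43/12, 19/12]
R5 ← R5 + (11/6)·R2: [0, 0, 2, 2, -31/6, 29/6]
R4 ← R4 + (3/5)·R3: [0, 0, 0, -4/5, 19/30, 31/30]
R5 ← R5 − (2/5)·R3: [0, 0, 0, 6/5, -16/5, 26/5]
R5 ← R5 + (3/2)·R4: [0, 0, 0, 0, -9/4, 27/4]
5 nonzero rows, so rank(C) = 5.
C has 6 columns; by rank–nullity, nullity = 6 − 5 = 1.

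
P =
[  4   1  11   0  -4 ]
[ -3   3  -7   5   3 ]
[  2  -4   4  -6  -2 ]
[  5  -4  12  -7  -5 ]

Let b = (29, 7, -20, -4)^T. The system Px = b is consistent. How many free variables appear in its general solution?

Row reduce the augmented matrix [P | b].
R2 ← R2 + (3/4)·R1: [0, 15/4, 5/4, 5, 0, 115/4]
R3 ← R3 − (1/2)·R1: [0, -9/2, -3/2, -6, 0, -69/2]
R4 ← R4 − (5/4)·R1: [0, -21/4, -7/4, -7, 0, -161/4]
R3 ← R3 + (6/5)·R2: [0, 0, 0, 0, 0, 0]
R4 ← R4 + (7/5)·R2: [0, 0, 0, 0, 0, 0]
The echelon form has 2 nonzero rows, and every pivot lies in the first 5 columns, so rank(P) = rank([P|b]) = 2.
The system is consistent.
Free variables = (unknowns) − (rank) = 5 − 2 = 3.

3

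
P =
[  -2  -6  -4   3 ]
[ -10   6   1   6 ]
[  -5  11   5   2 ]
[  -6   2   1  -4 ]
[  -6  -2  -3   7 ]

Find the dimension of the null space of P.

1

Row reduce to echelon form.
R2 ← R2 − (5)·R1: [0, 36, 21, -9]
R3 ← R3 − (5/2)·R1: [0, 26, 15, -11/2]
R4 ← R4 − (3)·R1: [0, 20, 13, -13]
R5 ← R5 − (3)·R1: [0, 16, 9, -2]
R3 ← R3 − (13/18)·R2: [0, 0, -1/6, 1]
R4 ← R4 − (5/9)·R2: [0, 0, 4/3, -8]
R5 ← R5 − (4/9)·R2: [0, 0, -1/3, 2]
R4 ← R4 + (8)·R3: [0, 0, 0, 0]
R5 ← R5 − (2)·R3: [0, 0, 0, 0]
3 nonzero rows, so rank(P) = 3.
P has 4 columns; by rank–nullity, nullity = 4 − 3 = 1.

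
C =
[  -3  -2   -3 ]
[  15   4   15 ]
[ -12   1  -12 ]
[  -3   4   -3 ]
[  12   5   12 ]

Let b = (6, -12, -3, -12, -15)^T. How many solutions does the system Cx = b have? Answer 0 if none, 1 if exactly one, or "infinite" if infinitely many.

Row reduce the augmented matrix [C | b].
R2 ← R2 + (5)·R1: [0, -6, 0, 18]
R3 ← R3 − (4)·R1: [0, 9, 0, -27]
R4 ← R4 − R1: [0, 6, 0, -18]
R5 ← R5 + (4)·R1: [0, -3, 0, 9]
R3 ← R3 + (3/2)·R2: [0, 0, 0, 0]
R4 ← R4 + R2: [0, 0, 0, 0]
R5 ← R5 − (1/2)·R2: [0, 0, 0, 0]
The echelon form has 2 nonzero rows, and every pivot lies in the first 3 columns, so rank(C) = rank([C|b]) = 2.
The system is consistent.
rank = 2 < 3 unknowns, so there are infinitely many solutions.

infinite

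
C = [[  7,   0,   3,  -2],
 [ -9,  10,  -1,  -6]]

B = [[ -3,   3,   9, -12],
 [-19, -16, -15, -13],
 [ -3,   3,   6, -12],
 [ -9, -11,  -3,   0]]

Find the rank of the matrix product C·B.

2

First compute CB:
[[-12,  52,  87, -120],
 [-106, -124, -219, -10]]
Now row reduce the product.
R2 ← R2 − (53/6)·R1: [0, -1750/3, -1975/2, 1050]
2 nonzero rows, so rank(CB) = 2.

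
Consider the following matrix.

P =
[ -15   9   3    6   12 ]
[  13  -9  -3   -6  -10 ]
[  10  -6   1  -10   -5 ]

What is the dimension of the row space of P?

3

Row reduce to echelon form.
R2 ← R2 + (13/15)·R1: [0, -6/5, -2/5, -4/5, 2/5]
R3 ← R3 + (2/3)·R1: [0, 0, 3, -6, 3]
Echelon form has 3 nonzero rows, so rank(P) = 3.
The row space has dimension equal to the rank: 3.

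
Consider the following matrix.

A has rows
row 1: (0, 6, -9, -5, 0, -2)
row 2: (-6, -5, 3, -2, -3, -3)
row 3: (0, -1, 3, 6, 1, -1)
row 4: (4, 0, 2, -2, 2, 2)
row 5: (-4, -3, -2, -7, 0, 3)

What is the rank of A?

5

Row reduce to echelon form.
Swap R1 ↔ R2
R4 ← R4 + (2/3)·R1: [0, -10/3, 4, -10/3, 0, 0]
R5 ← R5 − (2/3)·R1: [0, 1/3, -4, -17/3, 2, 5]
R3 ← R3 + (1/6)·R2: [0, 0, 3/2, 31/6, 1, -4/3]
R4 ← R4 + (5/9)·R2: [0, 0, -1, -55/9, 0, -10/9]
R5 ← R5 − (1/18)·R2: [0, 0, -7/2, -97/18, 2, 46/9]
R4 ← R4 + (2/3)·R3: [0, 0, 0, -8/3, 2/3, -2]
R5 ← R5 + (7/3)·R3: [0, 0, 0, 20/3, 13/3, 2]
R5 ← R5 + (5/2)·R4: [0, 0, 0, 0, 6, -3]
Echelon form has 5 nonzero rows, so rank(A) = 5.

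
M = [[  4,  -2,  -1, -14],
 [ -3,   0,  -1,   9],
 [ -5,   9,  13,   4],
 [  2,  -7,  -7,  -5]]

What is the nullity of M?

0

Row reduce to echelon form.
R2 ← R2 + (3/4)·R1: [0, -3/2, -7/4, -3/2]
R3 ← R3 + (5/4)·R1: [0, 13/2, 47/4, -27/2]
R4 ← R4 − (1/2)·R1: [0, -6, -13/2, 2]
R3 ← R3 + (13/3)·R2: [0, 0, 25/6, -20]
R4 ← R4 − (4)·R2: [0, 0, 1/2, 8]
R4 ← R4 − (3/25)·R3: [0, 0, 0, 52/5]
4 nonzero rows, so rank(M) = 4.
M has 4 columns; by rank–nullity, nullity = 4 − 4 = 0.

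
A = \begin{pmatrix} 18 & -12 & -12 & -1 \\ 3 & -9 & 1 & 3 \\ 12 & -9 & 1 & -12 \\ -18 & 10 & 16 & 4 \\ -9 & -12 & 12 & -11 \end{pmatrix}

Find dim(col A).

Row reduce to echelon form.
R2 ← R2 − (1/6)·R1: [0, -7, 3, 19/6]
R3 ← R3 − (2/3)·R1: [0, -1, 9, -34/3]
R4 ← R4 + R1: [0, -2, 4, 3]
R5 ← R5 + (1/2)·R1: [0, -18, 6, -23/2]
R3 ← R3 − (1/7)·R2: [0, 0, 60/7, -165/14]
R4 ← R4 − (2/7)·R2: [0, 0, 22/7, 44/21]
R5 ← R5 − (18/7)·R2: [0, 0, -12/7, -275/14]
R4 ← R4 − (11/30)·R3: [0, 0, 0, 77/12]
R5 ← R5 + (1/5)·R3: [0, 0, 0, -22]
R5 ← R5 + (24/7)·R4: [0, 0, 0, 0]
Echelon form has 4 nonzero rows, so rank(A) = 4.
The column space has dimension equal to the rank: 4.

4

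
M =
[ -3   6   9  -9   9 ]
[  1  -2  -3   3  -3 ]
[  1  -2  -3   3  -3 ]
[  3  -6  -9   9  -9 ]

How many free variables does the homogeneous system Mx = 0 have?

Row reduce to echelon form.
R2 ← R2 + (1/3)·R1: [0, 0, 0, 0, 0]
R3 ← R3 + (1/3)·R1: [0, 0, 0, 0, 0]
R4 ← R4 + R1: [0, 0, 0, 0, 0]
1 nonzero row, so rank(M) = 1.
M has 5 columns; by rank–nullity, nullity = 5 − 1 = 4.

4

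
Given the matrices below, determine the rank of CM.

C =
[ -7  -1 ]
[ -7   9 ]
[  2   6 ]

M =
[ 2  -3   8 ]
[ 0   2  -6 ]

2

First compute CM:
[[-14,  19, -50],
 [-14,  39, -110],
 [  4,   6, -20]]
Now row reduce the product.
R2 ← R2 − R1: [0, 20, -60]
R3 ← R3 + (2/7)·R1: [0, 80/7, -240/7]
R3 ← R3 − (4/7)·R2: [0, 0, 0]
2 nonzero rows, so rank(CM) = 2.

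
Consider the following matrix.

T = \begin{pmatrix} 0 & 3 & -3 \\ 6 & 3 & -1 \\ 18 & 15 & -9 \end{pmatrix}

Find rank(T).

Row reduce to echelon form.
Swap R1 ↔ R2
R3 ← R3 − (3)·R1: [0, 6, -6]
R3 ← R3 − (2)·R2: [0, 0, 0]
Echelon form has 2 nonzero rows, so rank(T) = 2.

2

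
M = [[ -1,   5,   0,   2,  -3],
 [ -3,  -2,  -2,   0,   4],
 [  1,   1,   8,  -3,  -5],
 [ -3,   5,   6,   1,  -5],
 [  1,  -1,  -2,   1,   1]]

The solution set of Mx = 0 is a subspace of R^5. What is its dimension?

Row reduce to echelon form.
R2 ← R2 − (3)·R1: [0, -17, -2, -6, 13]
R3 ← R3 + R1: [0, 6, 8, -1, -8]
R4 ← R4 − (3)·R1: [0, -10, 6, -5, 4]
R5 ← R5 + R1: [0, 4, -2, 3, -2]
R3 ← R3 + (6/17)·R2: [0, 0, 124/17, -53/17, -58/17]
R4 ← R4 − (10/17)·R2: [0, 0, 122/17, -25/17, -62/17]
R5 ← R5 + (4/17)·R2: [0, 0, -42/17, 27/17, 18/17]
R4 ← R4 − (61/62)·R3: [0, 0, 0, 99/62, -9/31]
R5 ← R5 + (21/62)·R3: [0, 0, 0, 33/62, -3/31]
R5 ← R5 − (1/3)·R4: [0, 0, 0, 0, 0]
4 nonzero rows, so rank(M) = 4.
M has 5 columns; by rank–nullity, nullity = 5 − 4 = 1.

1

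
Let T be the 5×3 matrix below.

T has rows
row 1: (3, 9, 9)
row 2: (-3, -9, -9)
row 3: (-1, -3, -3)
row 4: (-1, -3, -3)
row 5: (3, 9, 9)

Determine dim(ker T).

2

Row reduce to echelon form.
R2 ← R2 + R1: [0, 0, 0]
R3 ← R3 + (1/3)·R1: [0, 0, 0]
R4 ← R4 + (1/3)·R1: [0, 0, 0]
R5 ← R5 − R1: [0, 0, 0]
1 nonzero row, so rank(T) = 1.
T has 3 columns; by rank–nullity, nullity = 3 − 1 = 2.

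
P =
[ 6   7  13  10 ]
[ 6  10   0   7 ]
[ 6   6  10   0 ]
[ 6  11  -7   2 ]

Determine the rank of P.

3

Row reduce to echelon form.
R2 ← R2 − R1: [0, 3, -13, -3]
R3 ← R3 − R1: [0, -1, -3, -10]
R4 ← R4 − R1: [0, 4, -20, -8]
R3 ← R3 + (1/3)·R2: [0, 0, -22/3, -11]
R4 ← R4 − (4/3)·R2: [0, 0, -8/3, -4]
R4 ← R4 − (4/11)·R3: [0, 0, 0, 0]
Echelon form has 3 nonzero rows, so rank(P) = 3.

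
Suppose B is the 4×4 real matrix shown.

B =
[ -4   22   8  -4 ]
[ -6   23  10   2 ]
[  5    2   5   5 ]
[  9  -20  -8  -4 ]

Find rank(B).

Row reduce to echelon form.
R2 ← R2 − (3/2)·R1: [0, -10, -2, 8]
R3 ← R3 + (5/4)·R1: [0, 59/2, 15, 0]
R4 ← R4 + (9/4)·R1: [0, 59/2, 10, -13]
R3 ← R3 + (59/20)·R2: [0, 0, 91/10, 118/5]
R4 ← R4 + (59/20)·R2: [0, 0, 41/10, 53/5]
R4 ← R4 − (41/91)·R3: [0, 0, 0, -3/91]
Echelon form has 4 nonzero rows, so rank(B) = 4.

4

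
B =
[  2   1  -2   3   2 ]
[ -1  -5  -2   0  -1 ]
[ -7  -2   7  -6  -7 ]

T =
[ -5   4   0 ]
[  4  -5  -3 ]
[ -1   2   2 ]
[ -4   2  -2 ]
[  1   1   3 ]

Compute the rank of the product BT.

2

First compute BT:
[[-14,   7,  -7],
 [-14,  16,   8],
 [ 37, -23,  11]]
Now row reduce the product.
R2 ← R2 − R1: [0, 9, 15]
R3 ← R3 + (37/14)·R1: [0, -9/2, -15/2]
R3 ← R3 + (1/2)·R2: [0, 0, 0]
2 nonzero rows, so rank(BT) = 2.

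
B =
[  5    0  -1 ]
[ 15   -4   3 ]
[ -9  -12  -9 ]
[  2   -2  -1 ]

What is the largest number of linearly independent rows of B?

3

Row reduce to echelon form.
R2 ← R2 − (3)·R1: [0, -4, 6]
R3 ← R3 + (9/5)·R1: [0, -12, -54/5]
R4 ← R4 − (2/5)·R1: [0, -2, -3/5]
R3 ← R3 − (3)·R2: [0, 0, -144/5]
R4 ← R4 − (1/2)·R2: [0, 0, -18/5]
R4 ← R4 − (1/8)·R3: [0, 0, 0]
Echelon form has 3 nonzero rows, so rank(B) = 3.
The rank gives the maximum number of linearly independent rows: 3.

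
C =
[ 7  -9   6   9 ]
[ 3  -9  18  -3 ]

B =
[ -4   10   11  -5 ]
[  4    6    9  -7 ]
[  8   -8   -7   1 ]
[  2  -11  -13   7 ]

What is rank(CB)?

First compute CB:
[[  2, -131, -163,  97],
 [ 90, -135, -135,  45]]
Now row reduce the product.
R2 ← R2 − (45)·R1: [0, 5760, 7200, -4320]
2 nonzero rows, so rank(CB) = 2.

2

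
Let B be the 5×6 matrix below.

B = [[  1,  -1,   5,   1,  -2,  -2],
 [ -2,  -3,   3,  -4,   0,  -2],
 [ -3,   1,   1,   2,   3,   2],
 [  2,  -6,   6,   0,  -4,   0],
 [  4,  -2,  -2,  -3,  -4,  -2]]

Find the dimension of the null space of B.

Row reduce to echelon form.
R2 ← R2 + (2)·R1: [0, -5, 13, -2, -4, -6]
R3 ← R3 + (3)·R1: [0, -2, 16, 5, -3, -4]
R4 ← R4 − (2)·R1: [0, -4, -4, -2, 0, 4]
R5 ← R5 − (4)·R1: [0, 2, -22, -7, 4, 6]
R3 ← R3 − (2/5)·R2: [0, 0, 54/5, 29/5, -7/5, -8/5]
R4 ← R4 − (4/5)·R2: [0, 0, -72/5, -2/5, 16/5, 44/5]
R5 ← R5 + (2/5)·R2: [0, 0, -84/5, -39/5, 12/5, 18/5]
R4 ← R4 + (4/3)·R3: [0, 0, 0, 22/3, 4/3, 20/3]
R5 ← R5 + (14/9)·R3: [0, 0, 0, 11/9, 2/9, 10/9]
R5 ← R5 − (1/6)·R4: [0, 0, 0, 0, 0, 0]
4 nonzero rows, so rank(B) = 4.
B has 6 columns; by rank–nullity, nullity = 6 − 4 = 2.

2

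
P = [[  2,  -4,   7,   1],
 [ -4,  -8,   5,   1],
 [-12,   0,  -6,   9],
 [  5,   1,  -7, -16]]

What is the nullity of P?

Row reduce to echelon form.
R2 ← R2 + (2)·R1: [0, -16, 19, 3]
R3 ← R3 + (6)·R1: [0, -24, 36, 15]
R4 ← R4 − (5/2)·R1: [0, 11, -49/2, -37/2]
R3 ← R3 − (3/2)·R2: [0, 0, 15/2, 21/2]
R4 ← R4 + (11/16)·R2: [0, 0, -183/16, -263/16]
R4 ← R4 + (61/40)·R3: [0, 0, 0, -17/40]
4 nonzero rows, so rank(P) = 4.
P has 4 columns; by rank–nullity, nullity = 4 − 4 = 0.

0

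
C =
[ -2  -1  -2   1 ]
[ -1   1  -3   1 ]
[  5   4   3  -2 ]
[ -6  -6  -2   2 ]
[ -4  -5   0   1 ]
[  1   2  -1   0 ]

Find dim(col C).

2

Row reduce to echelon form.
R2 ← R2 − (1/2)·R1: [0, 3/2, -2, 1/2]
R3 ← R3 + (5/2)·R1: [0, 3/2, -2, 1/2]
R4 ← R4 − (3)·R1: [0, -3, 4, -1]
R5 ← R5 − (2)·R1: [0, -3, 4, -1]
R6 ← R6 + (1/2)·R1: [0, 3/2, -2, 1/2]
R3 ← R3 − R2: [0, 0, 0, 0]
R4 ← R4 + (2)·R2: [0, 0, 0, 0]
R5 ← R5 + (2)·R2: [0, 0, 0, 0]
R6 ← R6 − R2: [0, 0, 0, 0]
Echelon form has 2 nonzero rows, so rank(C) = 2.
The column space has dimension equal to the rank: 2.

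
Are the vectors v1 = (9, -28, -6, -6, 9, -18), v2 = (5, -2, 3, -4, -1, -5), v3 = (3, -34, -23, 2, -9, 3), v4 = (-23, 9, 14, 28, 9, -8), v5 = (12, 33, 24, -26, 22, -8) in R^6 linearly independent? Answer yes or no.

yes

Form the matrix with these vectors as rows and row reduce.
R2 ← R2 − (5/9)·R1: [0, 122/9, 19/3, -2/3, -6, 5]
R3 ← R3 − (1/3)·R1: [0, -74/3, -21, 4, -12, 9]
R4 ← R4 + (23/9)·R1: [0, -563/9, -4/3, 38/3, 32, -54]
R5 ← R5 − (4/3)·R1: [0, 211/3, 32, -18, 10, 16]
R3 ← R3 + (111/61)·R2: [0, 0, -578/61, 170/61, -1398/61, 1104/61]
R4 ← R4 + (563/122)·R2: [0, 0, 3403/122, 585/61, 263/61, -3773/122]
R5 ← R5 − (633/122)·R2: [0, 0, -105/122, -887/61, 2509/61, -1213/122]
R4 ← R4 + (3403/1156)·R3: [0, 0, 0, 605/34, -36503/578, 12919/578]
R5 ← R5 − (105/1156)·R3: [0, 0, 0, -503/34, 24977/578, -6697/578]
R5 ← R5 + (503/605)·R4: [0, 0, 0, 0, -95586/10285, 71958/10285]
5 nonzero rows, so the 5 vectors span a space of dimension 5.
Since 5 = 5, the vectors are linearly independent.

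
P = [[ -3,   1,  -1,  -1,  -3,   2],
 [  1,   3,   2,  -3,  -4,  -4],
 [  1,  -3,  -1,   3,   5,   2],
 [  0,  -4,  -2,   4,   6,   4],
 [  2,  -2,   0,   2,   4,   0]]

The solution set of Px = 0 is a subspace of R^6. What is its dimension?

4

Row reduce to echelon form.
R2 ← R2 + (1/3)·R1: [0, 10/3, 5/3, -10/3, -5, -10/3]
R3 ← R3 + (1/3)·R1: [0, -8/3, -4/3, 8/3, 4, 8/3]
R5 ← R5 + (2/3)·R1: [0, -4/3, -2/3, 4/3, 2, 4/3]
R3 ← R3 + (4/5)·R2: [0, 0, 0, 0, 0, 0]
R4 ← R4 + (6/5)·R2: [0, 0, 0, 0, 0, 0]
R5 ← R5 + (2/5)·R2: [0, 0, 0, 0, 0, 0]
2 nonzero rows, so rank(P) = 2.
P has 6 columns; by rank–nullity, nullity = 6 − 2 = 4.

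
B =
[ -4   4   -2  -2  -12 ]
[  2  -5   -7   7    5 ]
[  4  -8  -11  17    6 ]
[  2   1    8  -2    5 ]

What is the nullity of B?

Row reduce to echelon form.
R2 ← R2 + (1/2)·R1: [0, -3, -8, 6, -1]
R3 ← R3 + R1: [0, -4, -13, 15, -6]
R4 ← R4 + (1/2)·R1: [0, 3, 7, -3, -1]
R3 ← R3 − (4/3)·R2: [0, 0, -7/3, 7, -14/3]
R4 ← R4 + R2: [0, 0, -1, 3, -2]
R4 ← R4 − (3/7)·R3: [0, 0, 0, 0, 0]
3 nonzero rows, so rank(B) = 3.
B has 5 columns; by rank–nullity, nullity = 5 − 3 = 2.

2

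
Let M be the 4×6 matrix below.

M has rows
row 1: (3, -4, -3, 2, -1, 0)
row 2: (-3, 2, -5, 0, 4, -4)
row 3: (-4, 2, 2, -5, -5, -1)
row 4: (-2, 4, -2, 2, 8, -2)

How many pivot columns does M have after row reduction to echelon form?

3

Row reduce to echelon form.
R2 ← R2 + R1: [0, -2, -8, 2, 3, -4]
R3 ← R3 + (4/3)·R1: [0, -10/3, -2, -7/3, -19/3, -1]
R4 ← R4 + (2/3)·R1: [0, 4/3, -4, 10/3, 22/3, -2]
R3 ← R3 − (5/3)·R2: [0, 0, 34/3, -17/3, -34/3, 17/3]
R4 ← R4 + (2/3)·R2: [0, 0, -28/3, 14/3, 28/3, -14/3]
R4 ← R4 + (14/17)·R3: [0, 0, 0, 0, 0, 0]
Echelon form has 3 nonzero rows, so rank(M) = 3.
Each nonzero row contributes one pivot column: 3 pivot columns.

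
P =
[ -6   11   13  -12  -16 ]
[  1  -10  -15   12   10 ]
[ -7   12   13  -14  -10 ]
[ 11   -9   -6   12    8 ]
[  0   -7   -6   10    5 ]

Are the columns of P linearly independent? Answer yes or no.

yes

Row reduce P to echelon form.
R2 ← R2 + (1/6)·R1: [0, -49/6, -77/6, 10, 22/3]
R3 ← R3 − (7/6)·R1: [0, -5/6, -13/6, 0, 26/3]
R4 ← R4 + (11/6)·R1: [0, 67/6, 107/6, -10, -64/3]
R3 ← R3 − (5/49)·R2: [0, 0, -6/7, -50/49, 388/49]
R4 ← R4 + (67/49)·R2: [0, 0, 2/7, 180/49, -554/49]
R5 ← R5 − (6/7)·R2: [0, 0, 5, 10/7, -9/7]
R4 ← R4 + (1/3)·R3: [0, 0, 0, 10/3, -26/3]
R5 ← R5 + (35/6)·R3: [0, 0, 0, -95/21, 943/21]
R5 ← R5 + (19/14)·R4: [0, 0, 0, 0, 232/7]
5 pivots among 5 columns.
Every column is a pivot column, so the columns are linearly independent.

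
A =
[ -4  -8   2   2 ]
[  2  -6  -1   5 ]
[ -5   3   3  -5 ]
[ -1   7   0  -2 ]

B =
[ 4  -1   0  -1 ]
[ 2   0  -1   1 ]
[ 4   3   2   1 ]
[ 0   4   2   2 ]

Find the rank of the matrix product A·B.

First compute AB:
[[-24,  18,  16,   2],
 [ -8,  15,  14,   1],
 [ -2,  -6,  -7,   1],
 [ 10,  -7, -11,   4]]
Now row reduce the product.
R2 ← R2 − (1/3)·R1: [0, 9, 26/3, 1/3]
R3 ← R3 − (1/12)·R1: [0, -15/2, -25/3, 5/6]
R4 ← R4 + (5/12)·R1: [0, 1/2, -13/3, 29/6]
R3 ← R3 + (5/6)·R2: [0, 0, -10/9, 10/9]
R4 ← R4 − (1/18)·R2: [0, 0, -130/27, 130/27]
R4 ← R4 − (13/3)·R3: [0, 0, 0, 0]
3 nonzero rows, so rank(AB) = 3.

3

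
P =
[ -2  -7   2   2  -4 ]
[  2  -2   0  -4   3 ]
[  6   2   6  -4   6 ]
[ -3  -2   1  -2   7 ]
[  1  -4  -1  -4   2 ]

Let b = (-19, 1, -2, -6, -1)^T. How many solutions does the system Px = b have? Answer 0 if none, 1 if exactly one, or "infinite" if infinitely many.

Row reduce the augmented matrix [P | b].
R2 ← R2 + R1: [0, -9, 2, -2, -1, -18]
R3 ← R3 + (3)·R1: [0, -19, 12, 2, -6, -59]
R4 ← R4 − (3/2)·R1: [0, 17/2, -2, -5, 13, 45/2]
R5 ← R5 + (1/2)·R1: [0, -15/2, 0, -3, 0, -21/2]
R3 ← R3 − (19/9)·R2: [0, 0, 70/9, 56/9, -35/9, -21]
R4 ← R4 + (17/18)·R2: [0, 0, -1/9, -62/9, 217/18, 11/2]
R5 ← R5 − (5/6)·R2: [0, 0, -5/3, -4/3, 5/6, 9/2]
R4 ← R4 + (1/70)·R3: [0, 0, 0, -34/5, 12, 26/5]
R5 ← R5 + (3/14)·R3: [0, 0, 0, 0, 0, 0]
The echelon form has 4 nonzero rows, and every pivot lies in the first 5 columns, so rank(P) = rank([P|b]) = 4.
The system is consistent.
rank = 4 < 5 unknowns, so there are infinitely many solutions.

infinite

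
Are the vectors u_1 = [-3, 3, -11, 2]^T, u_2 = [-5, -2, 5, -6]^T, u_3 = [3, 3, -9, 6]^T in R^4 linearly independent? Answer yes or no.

no

Form the matrix with these vectors as rows and row reduce.
R2 ← R2 − (5/3)·R1: [0, -7, 70/3, -28/3]
R3 ← R3 + R1: [0, 6, -20, 8]
R3 ← R3 + (6/7)·R2: [0, 0, 0, 0]
2 nonzero rows, so the 3 vectors span a space of dimension 2.
Since 2 < 3, the vectors are linearly dependent.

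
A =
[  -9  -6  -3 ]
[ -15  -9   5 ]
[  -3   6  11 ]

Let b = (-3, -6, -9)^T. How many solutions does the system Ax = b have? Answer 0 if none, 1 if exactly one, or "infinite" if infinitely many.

Row reduce the augmented matrix [A | b].
R2 ← R2 − (5/3)·R1: [0, 1, 10, -1]
R3 ← R3 − (1/3)·R1: [0, 8, 12, -8]
R3 ← R3 − (8)·R2: [0, 0, -68, 0]
The echelon form has 3 nonzero rows, and every pivot lies in the first 3 columns, so rank(A) = rank([A|b]) = 3.
The system is consistent.
rank = 3 = number of unknowns, so the solution is unique.

1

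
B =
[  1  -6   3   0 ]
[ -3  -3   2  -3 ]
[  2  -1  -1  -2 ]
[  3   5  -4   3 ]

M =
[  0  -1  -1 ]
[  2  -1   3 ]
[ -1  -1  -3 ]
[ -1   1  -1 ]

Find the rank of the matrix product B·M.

First compute BM:
[[-15,   2, -28],
 [ -5,   1,  -9],
 [  1,  -2,   0],
 [ 11,  -1,  21]]
Now row reduce the product.
R2 ← R2 − (1/3)·R1: [0, 1/3, 1/3]
R3 ← R3 + (1/15)·R1: [0, -28/15, -28/15]
R4 ← R4 + (11/15)·R1: [0, 7/15, 7/15]
R3 ← R3 + (28/5)·R2: [0, 0, 0]
R4 ← R4 − (7/5)·R2: [0, 0, 0]
2 nonzero rows, so rank(BM) = 2.

2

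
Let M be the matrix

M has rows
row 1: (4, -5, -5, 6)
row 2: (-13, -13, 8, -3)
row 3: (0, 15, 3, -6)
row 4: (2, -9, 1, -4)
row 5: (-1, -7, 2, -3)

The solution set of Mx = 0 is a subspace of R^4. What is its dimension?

1

Row reduce to echelon form.
R2 ← R2 + (13/4)·R1: [0, -117/4, -33/4, 33/2]
R4 ← R4 − (1/2)·R1: [0, -13/2, 7/2, -7]
R5 ← R5 + (1/4)·R1: [0, -33/4, 3/4, -3/2]
R3 ← R3 + (20/39)·R2: [0, 0, -16/13, 32/13]
R4 ← R4 − (2/9)·R2: [0, 0, 16/3, -32/3]
R5 ← R5 − (11/39)·R2: [0, 0, 40/13, -80/13]
R4 ← R4 + (13/3)·R3: [0, 0, 0, 0]
R5 ← R5 + (5/2)·R3: [0, 0, 0, 0]
3 nonzero rows, so rank(M) = 3.
M has 4 columns; by rank–nullity, nullity = 4 − 3 = 1.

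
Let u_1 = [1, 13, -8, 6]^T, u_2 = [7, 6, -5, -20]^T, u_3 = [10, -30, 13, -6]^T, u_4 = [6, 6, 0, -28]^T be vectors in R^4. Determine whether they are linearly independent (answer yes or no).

Form the matrix with these vectors as rows and row reduce.
R2 ← R2 − (7)·R1: [0, -85, 51, -62]
R3 ← R3 − (10)·R1: [0, -160, 93, -66]
R4 ← R4 − (6)·R1: [0, -72, 48, -64]
R3 ← R3 − (32/17)·R2: [0, 0, -3, 862/17]
R4 ← R4 − (72/85)·R2: [0, 0, 24/5, -976/85]
R4 ← R4 + (8/5)·R3: [0, 0, 0, 1184/17]
4 nonzero rows, so the 4 vectors span a space of dimension 4.
Since 4 = 4, the vectors are linearly independent.

yes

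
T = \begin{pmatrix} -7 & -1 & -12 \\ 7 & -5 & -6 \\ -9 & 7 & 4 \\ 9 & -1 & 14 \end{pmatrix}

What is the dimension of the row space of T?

3

Row reduce to echelon form.
R2 ← R2 + R1: [0, -6, -18]
R3 ← R3 − (9/7)·R1: [0, 58/7, 136/7]
R4 ← R4 + (9/7)·R1: [0, -16/7, -10/7]
R3 ← R3 + (29/21)·R2: [0, 0, -38/7]
R4 ← R4 − (8/21)·R2: [0, 0, 38/7]
R4 ← R4 + R3: [0, 0, 0]
Echelon form has 3 nonzero rows, so rank(T) = 3.
The row space has dimension equal to the rank: 3.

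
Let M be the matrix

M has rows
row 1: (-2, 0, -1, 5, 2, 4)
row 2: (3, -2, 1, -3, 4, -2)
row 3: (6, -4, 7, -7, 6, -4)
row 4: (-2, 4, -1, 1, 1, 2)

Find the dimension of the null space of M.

2

Row reduce to echelon form.
R2 ← R2 + (3/2)·R1: [0, -2, -1/2, 9/2, 7, 4]
R3 ← R3 + (3)·R1: [0, -4, 4, 8, 12, 8]
R4 ← R4 − R1: [0, 4, 0, -4, -1, -2]
R3 ← R3 − (2)·R2: [0, 0, 5, -1, -2, 0]
R4 ← R4 + (2)·R2: [0, 0, -1, 5, 13, 6]
R4 ← R4 + (1/5)·R3: [0, 0, 0, 24/5, 63/5, 6]
4 nonzero rows, so rank(M) = 4.
M has 6 columns; by rank–nullity, nullity = 6 − 4 = 2.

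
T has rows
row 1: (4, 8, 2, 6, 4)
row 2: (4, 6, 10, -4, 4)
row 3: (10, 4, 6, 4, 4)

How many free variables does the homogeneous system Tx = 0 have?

2

Row reduce to echelon form.
R2 ← R2 − R1: [0, -2, 8, -10, 0]
R3 ← R3 − (5/2)·R1: [0, -16, 1, -11, -6]
R3 ← R3 − (8)·R2: [0, 0, -63, 69, -6]
3 nonzero rows, so rank(T) = 3.
T has 5 columns; by rank–nullity, nullity = 5 − 3 = 2.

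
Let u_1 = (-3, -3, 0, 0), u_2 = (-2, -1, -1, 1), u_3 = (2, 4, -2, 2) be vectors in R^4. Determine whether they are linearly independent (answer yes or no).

no

Form the matrix with these vectors as rows and row reduce.
R2 ← R2 − (2/3)·R1: [0, 1, -1, 1]
R3 ← R3 + (2/3)·R1: [0, 2, -2, 2]
R3 ← R3 − (2)·R2: [0, 0, 0, 0]
2 nonzero rows, so the 3 vectors span a space of dimension 2.
Since 2 < 3, the vectors are linearly dependent.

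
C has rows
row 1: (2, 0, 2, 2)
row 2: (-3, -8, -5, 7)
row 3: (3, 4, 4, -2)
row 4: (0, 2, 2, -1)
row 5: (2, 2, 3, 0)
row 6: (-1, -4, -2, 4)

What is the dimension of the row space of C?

Row reduce to echelon form.
R2 ← R2 + (3/2)·R1: [0, -8, -2, 10]
R3 ← R3 − (3/2)·R1: [0, 4, 1, -5]
R5 ← R5 − R1: [0, 2, 1, -2]
R6 ← R6 + (1/2)·R1: [0, -4, -1, 5]
R3 ← R3 + (1/2)·R2: [0, 0, 0, 0]
R4 ← R4 + (1/4)·R2: [0, 0, 3/2, 3/2]
R5 ← R5 + (1/4)·R2: [0, 0, 1/2, 1/2]
R6 ← R6 − (1/2)·R2: [0, 0, 0, 0]
Swap R3 ↔ R4
R5 ← R5 − (1/3)·R3: [0, 0, 0, 0]
Echelon form has 3 nonzero rows, so rank(C) = 3.
The row space has dimension equal to the rank: 3.

3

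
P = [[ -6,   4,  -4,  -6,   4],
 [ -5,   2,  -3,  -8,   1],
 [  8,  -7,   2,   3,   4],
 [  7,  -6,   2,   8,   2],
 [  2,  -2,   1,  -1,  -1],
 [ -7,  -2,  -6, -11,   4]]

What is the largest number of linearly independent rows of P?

Row reduce to echelon form.
R2 ← R2 − (5/6)·R1: [0, -4/3, 1/3, -3, -7/3]
R3 ← R3 + (4/3)·R1: [0, -5/3, -10/3, -5, 28/3]
R4 ← R4 + (7/6)·R1: [0, -4/3, -8/3, 1, 20/3]
R5 ← R5 + (1/3)·R1: [0, -2/3, -1/3, -3, 1/3]
R6 ← R6 − (7/6)·R1: [0, -20/3, -4/3, -4, -2/3]
R3 ← R3 − (5/4)·R2: [0, 0, -15/4, -5/4, 49/4]
R4 ← R4 − R2: [0, 0, -3, 4, 9]
R5 ← R5 − (1/2)·R2: [0, 0, -1/2, -3/2, 3/2]
R6 ← R6 − (5)·R2: [0, 0, -3, 11, 11]
R4 ← R4 − (4/5)·R3: [0, 0, 0, 5, -4/5]
R5 ← R5 − (2/15)·R3: [0, 0, 0, -4/3, -2/15]
R6 ← R6 − (4/5)·R3: [0, 0, 0, 12, 6/5]
R5 ← R5 + (4/15)·R4: [0, 0, 0, 0, -26/75]
R6 ← R6 − (12/5)·R4: [0, 0, 0, 0, 78/25]
R6 ← R6 + (9)·R5: [0, 0, 0, 0, 0]
Echelon form has 5 nonzero rows, so rank(P) = 5.
The rank gives the maximum number of linearly independent rows: 5.

5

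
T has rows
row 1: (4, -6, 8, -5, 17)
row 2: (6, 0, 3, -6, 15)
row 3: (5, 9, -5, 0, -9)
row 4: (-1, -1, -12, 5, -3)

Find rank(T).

4

Row reduce to echelon form.
R2 ← R2 − (3/2)·R1: [0, 9, -9, 3/2, -21/2]
R3 ← R3 − (5/4)·R1: [0, 33/2, -15, 25/4, -121/4]
R4 ← R4 + (1/4)·R1: [0, -5/2, -10, 15/4, 5/4]
R3 ← R3 − (11/6)·R2: [0, 0, 3/2, 7/2, -11]
R4 ← R4 + (5/18)·R2: [0, 0, -25/2, 25/6, -5/3]
R4 ← R4 + (25/3)·R3: [0, 0, 0, 100/3, -280/3]
Echelon form has 4 nonzero rows, so rank(T) = 4.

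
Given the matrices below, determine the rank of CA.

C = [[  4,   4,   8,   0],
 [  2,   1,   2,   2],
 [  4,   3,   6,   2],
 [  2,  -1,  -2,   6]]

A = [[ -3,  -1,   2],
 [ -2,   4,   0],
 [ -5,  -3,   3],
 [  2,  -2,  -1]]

First compute CA:
[[-60, -12,  32],
 [-14,  -8,   8],
 [-44, -14,  24],
 [ 18, -12,  -8]]
Now row reduce the product.
R2 ← R2 − (7/30)·R1: [0, -26/5, 8/15]
R3 ← R3 − (11/15)·R1: [0, -26/5, 8/15]
R4 ← R4 + (3/10)·R1: [0, -78/5, 8/5]
R3 ← R3 − R2: [0, 0, 0]
R4 ← R4 − (3)·R2: [0, 0, 0]
2 nonzero rows, so rank(CA) = 2.

2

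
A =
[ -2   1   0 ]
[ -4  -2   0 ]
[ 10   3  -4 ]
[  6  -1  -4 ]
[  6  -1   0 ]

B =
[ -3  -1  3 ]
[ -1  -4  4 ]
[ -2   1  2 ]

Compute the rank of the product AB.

First compute AB:
[[  5,  -2,  -2],
 [ 14,  12, -20],
 [-25, -26,  34],
 [ -9,  -6,   6],
 [-17,  -2,  14]]
Now row reduce the product.
R2 ← R2 − (14/5)·R1: [0, 88/5, -72/5]
R3 ← R3 + (5)·R1: [0, -36, 24]
R4 ← R4 + (9/5)·R1: [0, -48/5, 12/5]
R5 ← R5 + (17/5)·R1: [0, -44/5, 36/5]
R3 ← R3 + (45/22)·R2: [0, 0, -60/11]
R4 ← R4 + (6/11)·R2: [0, 0, -60/11]
R5 ← R5 + (1/2)·R2: [0, 0, 0]
R4 ← R4 − R3: [0, 0, 0]
3 nonzero rows, so rank(AB) = 3.

3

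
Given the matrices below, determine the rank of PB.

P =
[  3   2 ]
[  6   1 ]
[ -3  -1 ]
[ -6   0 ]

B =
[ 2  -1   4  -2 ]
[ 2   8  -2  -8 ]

First compute PB:
[[ 10,  13,   8, -22],
 [ 14,   2,  22, -20],
 [ -8,  -5, -10,  14],
 [-12,   6, -24,  12]]
Now row reduce the product.
R2 ← R2 − (7/5)·R1: [0, -81/5, 54/5, 54/5]
R3 ← R3 + (4/5)·R1: [0, 27/5, -18/5, -18/5]
R4 ← R4 + (6/5)·R1: [0, 108/5, -72/5, -72/5]
R3 ← R3 + (1/3)·R2: [0, 0, 0, 0]
R4 ← R4 + (4/3)·R2: [0, 0, 0, 0]
2 nonzero rows, so rank(PB) = 2.

2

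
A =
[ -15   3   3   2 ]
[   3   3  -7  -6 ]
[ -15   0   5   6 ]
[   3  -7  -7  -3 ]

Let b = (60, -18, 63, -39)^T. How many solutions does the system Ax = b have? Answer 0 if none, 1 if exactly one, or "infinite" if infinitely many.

Row reduce the augmented matrix [A | b].
R2 ← R2 + (1/5)·R1: [0, 18/5, -32/5, -28/5, -6]
R3 ← R3 − R1: [0, -3, 2, 4, 3]
R4 ← R4 + (1/5)·R1: [0, -32/5, -32/5, -13/5, -27]
R3 ← R3 + (5/6)·R2: [0, 0, -10/3, -2/3, -2]
R4 ← R4 + (16/9)·R2: [0, 0, -160/9, -113/9, -113/3]
R4 ← R4 − (16/3)·R3: [0, 0, 0, -9, -27]
The echelon form has 4 nonzero rows, and every pivot lies in the first 4 columns, so rank(A) = rank([A|b]) = 4.
The system is consistent.
rank = 4 = number of unknowns, so the solution is unique.

1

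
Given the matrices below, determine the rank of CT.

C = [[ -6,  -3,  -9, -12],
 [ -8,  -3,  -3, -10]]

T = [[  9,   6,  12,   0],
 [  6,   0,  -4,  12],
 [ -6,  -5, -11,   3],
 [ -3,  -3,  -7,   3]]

2

First compute CT:
[[ 18,  45, 123, -99],
 [-42,  -3,  19, -75]]
Now row reduce the product.
R2 ← R2 + (7/3)·R1: [0, 102, 306, -306]
2 nonzero rows, so rank(CT) = 2.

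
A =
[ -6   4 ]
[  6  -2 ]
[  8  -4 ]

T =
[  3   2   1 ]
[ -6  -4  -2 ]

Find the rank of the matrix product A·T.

First compute AT:
[[-42, -28, -14],
 [ 30,  20,  10],
 [ 48,  32,  16]]
Now row reduce the product.
R2 ← R2 + (5/7)·R1: [0, 0, 0]
R3 ← R3 + (8/7)·R1: [0, 0, 0]
1 nonzero row, so rank(AT) = 1.

1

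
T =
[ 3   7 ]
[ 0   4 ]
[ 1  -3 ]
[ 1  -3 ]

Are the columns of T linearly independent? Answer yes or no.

Row reduce T to echelon form.
R3 ← R3 − (1/3)·R1: [0, -16/3]
R4 ← R4 − (1/3)·R1: [0, -16/3]
R3 ← R3 + (4/3)·R2: [0, 0]
R4 ← R4 + (4/3)·R2: [0, 0]
2 pivots among 2 columns.
Every column is a pivot column, so the columns are linearly independent.

yes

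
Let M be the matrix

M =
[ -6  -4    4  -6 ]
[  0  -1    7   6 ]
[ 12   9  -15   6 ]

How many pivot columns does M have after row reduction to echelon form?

2

Row reduce to echelon form.
R3 ← R3 + (2)·R1: [0, 1, -7, -6]
R3 ← R3 + R2: [0, 0, 0, 0]
Echelon form has 2 nonzero rows, so rank(M) = 2.
Each nonzero row contributes one pivot column: 2 pivot columns.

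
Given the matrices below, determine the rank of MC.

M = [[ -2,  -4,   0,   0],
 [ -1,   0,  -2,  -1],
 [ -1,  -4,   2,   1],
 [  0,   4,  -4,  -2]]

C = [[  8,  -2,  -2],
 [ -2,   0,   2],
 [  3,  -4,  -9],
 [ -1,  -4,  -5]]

First compute MC:
[[ -8,   4,  -4],
 [-13,  14,  25],
 [  5, -10, -29],
 [-18,  24,  54]]
Now row reduce the product.
R2 ← R2 − (13/8)·R1: [0, 15/2, 63/2]
R3 ← R3 + (5/8)·R1: [0, -15/2, -63/2]
R4 ← R4 − (9/4)·R1: [0, 15, 63]
R3 ← R3 + R2: [0, 0, 0]
R4 ← R4 − (2)·R2: [0, 0, 0]
2 nonzero rows, so rank(MC) = 2.

2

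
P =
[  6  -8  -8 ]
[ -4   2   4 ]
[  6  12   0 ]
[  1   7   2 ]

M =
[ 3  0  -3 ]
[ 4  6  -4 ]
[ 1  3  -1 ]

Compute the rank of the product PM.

First compute PM:
[[-22, -72,  22],
 [  0,  24,   0],
 [ 66,  72, -66],
 [ 33,  48, -33]]
Now row reduce the product.
R3 ← R3 + (3)·R1: [0, -144, 0]
R4 ← R4 + (3/2)·R1: [0, -60, 0]
R3 ← R3 + (6)·R2: [0, 0, 0]
R4 ← R4 + (5/2)·R2: [0, 0, 0]
2 nonzero rows, so rank(PM) = 2.

2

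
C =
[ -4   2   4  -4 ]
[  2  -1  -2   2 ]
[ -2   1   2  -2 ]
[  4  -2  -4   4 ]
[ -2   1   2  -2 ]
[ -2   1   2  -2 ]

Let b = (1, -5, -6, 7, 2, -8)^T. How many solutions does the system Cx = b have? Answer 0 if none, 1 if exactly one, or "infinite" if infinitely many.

0

Row reduce the augmented matrix [C | b].
R2 ← R2 + (1/2)·R1: [0, 0, 0, 0, -9/2]
R3 ← R3 − (1/2)·R1: [0, 0, 0, 0, -13/2]
R4 ← R4 + R1: [0, 0, 0, 0, 8]
R5 ← R5 − (1/2)·R1: [0, 0, 0, 0, 3/2]
R6 ← R6 − (1/2)·R1: [0, 0, 0, 0, -17/2]
R3 ← R3 − (13/9)·R2: [0, 0, 0, 0, 0]
R4 ← R4 + (16/9)·R2: [0, 0, 0, 0, 0]
R5 ← R5 + (1/3)·R2: [0, 0, 0, 0, 0]
R6 ← R6 − (17/9)·R2: [0, 0, 0, 0, 0]
The echelon form has 2 nonzero rows; the last pivot sits in the augmented column, so rank(C) = 1 but rank([C|b]) = 2.
Since the ranks differ, the system is inconsistent.
It has no solutions.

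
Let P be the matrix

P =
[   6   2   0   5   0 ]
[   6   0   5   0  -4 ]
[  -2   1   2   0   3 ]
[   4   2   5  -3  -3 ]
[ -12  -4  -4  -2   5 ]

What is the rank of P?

Row reduce to echelon form.
R2 ← R2 − R1: [0, -2, 5, -5, -4]
R3 ← R3 + (1/3)·R1: [0, 5/3, 2, 5/3, 3]
R4 ← R4 − (2/3)·R1: [0, 2/3, 5, -19/3, -3]
R5 ← R5 + (2)·R1: [0, 0, -4, 8, 5]
R3 ← R3 + (5/6)·R2: [0, 0, 37/6, -5/2, -1/3]
R4 ← R4 + (1/3)·R2: [0, 0, 20/3, -8, -13/3]
R4 ← R4 − (40/37)·R3: [0, 0, 0, -196/37, -147/37]
R5 ← R5 + (24/37)·R3: [0, 0, 0, 236/37, 177/37]
R5 ← R5 + (59/49)·R4: [0, 0, 0, 0, 0]
Echelon form has 4 nonzero rows, so rank(P) = 4.

4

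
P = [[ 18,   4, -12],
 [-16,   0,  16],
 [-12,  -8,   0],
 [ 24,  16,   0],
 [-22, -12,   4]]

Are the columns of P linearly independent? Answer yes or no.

no

Row reduce P to echelon form.
R2 ← R2 + (8/9)·R1: [0, 32/9, 16/3]
R3 ← R3 + (2/3)·R1: [0, -16/3, -8]
R4 ← R4 − (4/3)·R1: [0, 32/3, 16]
R5 ← R5 + (11/9)·R1: [0, -64/9, -32/3]
R3 ← R3 + (3/2)·R2: [0, 0, 0]
R4 ← R4 − (3)·R2: [0, 0, 0]
R5 ← R5 + (2)·R2: [0, 0, 0]
2 pivots among 3 columns.
Only 2 < 3 pivot columns, so the columns are linearly dependent.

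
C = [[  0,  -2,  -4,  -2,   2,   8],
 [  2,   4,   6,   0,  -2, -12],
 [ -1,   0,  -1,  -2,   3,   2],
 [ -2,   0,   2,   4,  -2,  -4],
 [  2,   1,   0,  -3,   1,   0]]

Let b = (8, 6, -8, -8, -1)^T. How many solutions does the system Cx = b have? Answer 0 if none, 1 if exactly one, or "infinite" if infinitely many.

0

Row reduce the augmented matrix [C | b].
Swap R1 ↔ R2
R3 ← R3 + (1/2)·R1: [0, 2, 2, -2, 2, -4, -5]
R4 ← R4 + R1: [0, 4, 8, 4, -4, -16, -2]
R5 ← R5 − R1: [0, -3, -6, -3, 3, 12, -7]
R3 ← R3 + R2: [0, 0, -2, -4, 4, 4, 3]
R4 ← R4 + (2)·R2: [0, 0, 0, 0, 0, 0, 14]
R5 ← R5 − (3/2)·R2: [0, 0, 0, 0, 0, 0, -19]
R5 ← R5 + (19/14)·R4: [0, 0, 0, 0, 0, 0, 0]
The echelon form has 4 nonzero rows; the last pivot sits in the augmented column, so rank(C) = 3 but rank([C|b]) = 4.
Since the ranks differ, the system is inconsistent.
It has no solutions.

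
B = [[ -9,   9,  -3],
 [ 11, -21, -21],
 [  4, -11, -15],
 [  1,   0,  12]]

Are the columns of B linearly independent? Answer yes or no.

yes

Row reduce B to echelon form.
R2 ← R2 + (11/9)·R1: [0, -10, -74/3]
R3 ← R3 + (4/9)·R1: [0, -7, -49/3]
R4 ← R4 + (1/9)·R1: [0, 1, 35/3]
R3 ← R3 − (7/10)·R2: [0, 0, 14/15]
R4 ← R4 + (1/10)·R2: [0, 0, 46/5]
R4 ← R4 − (69/7)·R3: [0, 0, 0]
3 pivots among 3 columns.
Every column is a pivot column, so the columns are linearly independent.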